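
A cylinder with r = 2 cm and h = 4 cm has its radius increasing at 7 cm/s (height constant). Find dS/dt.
112π cm²/s

S = 2πrh + 2πr² (lateral + bases)
dS/dt = (2πh + 4πr)·dr/dt = (2π·4 + 4π·2)·7
= 112π cm²/s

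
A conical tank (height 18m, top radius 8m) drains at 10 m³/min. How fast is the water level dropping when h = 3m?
45/(8π) ≈ 1.79 m/min

r/h = 8/18, so r = (4/9)h
V = (1/3)πr²h = (1/3)π((4/9)h)²h = (16/243)πh³
dV/dh = (16/81)πh²
dh/dt = (dV/dt)/(dV/dh) = -10/((16/81)π·3²) = -45/(8π) m/min
The level is dropping at 45/(8π) ≈ 1.79 m/min.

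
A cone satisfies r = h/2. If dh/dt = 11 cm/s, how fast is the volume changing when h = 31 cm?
10571π/4 cm³/s

V = (1/3)π(h/2)²h = πh³/12
dV/dt = πh²/4 · 11
At h = 31: dV/dt = 10571π/4 cm³/s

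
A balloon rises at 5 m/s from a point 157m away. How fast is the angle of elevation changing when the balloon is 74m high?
0.026058 rad/s

tan(θ) = y/157
sec²(θ) · dθ/dt = (1/157) · dy/dt
dθ/dt = cos²(θ)/157 · 5 = 157/(157² + 74²) · 5
dθ/dt = 0.026058 rad/s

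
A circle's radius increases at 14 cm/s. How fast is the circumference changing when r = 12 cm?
28π cm/s

C = 2πr
dC/dt = 2π · dr/dt = 2π · 14 = 28π cm/s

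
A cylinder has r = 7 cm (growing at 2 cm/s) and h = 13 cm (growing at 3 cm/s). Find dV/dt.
511π cm³/s

V = πr²h
dV/dt = 2πrh·dr/dt + πr²·dh/dt
= 2π(7)(13)(2) + π(7)²(3)
= 511π cm³/s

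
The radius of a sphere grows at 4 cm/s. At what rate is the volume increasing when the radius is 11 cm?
1936π cm³/s

V = (4/3)πr³
dV/dt = dV/dr · dr/dt = 4πr² · 4
At r = 11: dV/dt = 1936π cm³/s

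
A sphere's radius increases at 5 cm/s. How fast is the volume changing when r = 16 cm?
5120π cm³/s

V = (4/3)πr³
dV/dt = dV/dr · dr/dt = 4πr² · 5
At r = 16: dV/dt = 5120π cm³/s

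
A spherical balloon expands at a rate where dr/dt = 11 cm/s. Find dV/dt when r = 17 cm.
12716π cm³/s

V = (4/3)πr³
dV/dt = dV/dr · dr/dt = 4πr² · 11
At r = 17: dV/dt = 12716π cm³/s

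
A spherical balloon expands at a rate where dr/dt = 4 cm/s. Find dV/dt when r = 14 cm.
3136π cm³/s

V = (4/3)πr³
dV/dt = dV/dr · dr/dt = 4πr² · 4
At r = 14: dV/dt = 3136π cm³/s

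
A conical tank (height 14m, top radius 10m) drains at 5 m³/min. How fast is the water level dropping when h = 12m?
49/(720π) ≈ 0.02166 m/min

r/h = 10/14, so r = (5/7)h
V = (1/3)πr²h = (1/3)π((5/7)h)²h = (25/147)πh³
dV/dh = (25/49)πh²
dh/dt = (dV/dt)/(dV/dh) = -5/((25/49)π·12²) = -49/(720π) m/min
The level is dropping at 49/(720π) ≈ 0.02166 m/min.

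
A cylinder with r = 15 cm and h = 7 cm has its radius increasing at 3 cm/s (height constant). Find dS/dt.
222π cm²/s

S = 2πrh + 2πr² (lateral + bases)
dS/dt = (2πh + 4πr)·dr/dt = (2π·7 + 4π·15)·3
= 222π cm²/s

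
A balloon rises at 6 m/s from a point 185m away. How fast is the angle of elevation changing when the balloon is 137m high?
0.020946 rad/s

tan(θ) = y/185
sec²(θ) · dθ/dt = (1/185) · dy/dt
dθ/dt = cos²(θ)/185 · 6 = 185/(185² + 137²) · 6
dθ/dt = 0.020946 rad/s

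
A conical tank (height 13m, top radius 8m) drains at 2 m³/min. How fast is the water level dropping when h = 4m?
169/(512π) ≈ 0.1051 m/min

r/h = 8/13, so r = (8/13)h
V = (1/3)πr²h = (1/3)π((8/13)h)²h = (64/507)πh³
dV/dh = (64/169)πh²
dh/dt = (dV/dt)/(dV/dh) = -2/((64/169)π·4²) = -169/(512π) m/min
The level is dropping at 169/(512π) ≈ 0.1051 m/min.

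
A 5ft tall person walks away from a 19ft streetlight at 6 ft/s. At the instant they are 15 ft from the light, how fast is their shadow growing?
15/7 ft/s

By similar triangles: 19/(x+s) = 5/s
Solving: s = 5x/14
ds/dt = 5/14 · dx/dt = 5/14 · 6 = 15/7 ft/s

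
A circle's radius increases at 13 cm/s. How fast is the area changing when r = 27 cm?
702π cm²/s

A = πr²
dA/dt = 2πr · dr/dt = 2π(27)(13) = 702π cm²/s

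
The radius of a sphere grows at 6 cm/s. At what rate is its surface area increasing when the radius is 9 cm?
432π cm²/s

S = 4πr²
dS/dt = dS/dr · dr/dt = 8πr · 6
At r = 9: dS/dt = 432π cm²/s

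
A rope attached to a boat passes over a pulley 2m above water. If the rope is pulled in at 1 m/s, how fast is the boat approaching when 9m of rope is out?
9√77/77 ≈ 1.026 m/s

rope² = x² + 2²
x = √(9² - 2²) = √77
dx/dt = (rope/x) · d(rope)/dt = (9/√77) · (-1) = -9√77/77 m/s
The boat approaches at 9√77/77 ≈ 1.026 m/s.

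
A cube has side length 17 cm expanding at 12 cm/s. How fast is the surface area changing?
2448 cm²/s

A = 6s²
dA/dt = 12s · ds/dt = 12·17·12 = 2448 cm²/s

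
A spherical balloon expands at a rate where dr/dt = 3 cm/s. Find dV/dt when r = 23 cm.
6348π cm³/s

V = (4/3)πr³
dV/dt = dV/dr · dr/dt = 4πr² · 3
At r = 23: dV/dt = 6348π cm³/s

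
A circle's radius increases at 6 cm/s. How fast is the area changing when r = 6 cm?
72π cm²/s

A = πr²
dA/dt = 2πr · dr/dt = 2π(6)(6) = 72π cm²/s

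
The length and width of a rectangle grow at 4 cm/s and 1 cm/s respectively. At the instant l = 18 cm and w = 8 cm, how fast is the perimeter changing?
10 cm/s

P = 2(l + w)
dP/dt = 2(dl/dt + dw/dt) = 2(4 + 1) = 10 cm/s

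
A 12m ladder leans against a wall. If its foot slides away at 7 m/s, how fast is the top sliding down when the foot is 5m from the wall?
5√119/17 ≈ 3.208 m/s

x² + y² = 12²
2x·dx/dt + 2y·dy/dt = 0
dy/dt = -x/y · dx/dt = -5/√119 · 7 = -5√119/17 m/s
The top is descending at 5√119/17 ≈ 3.208 m/s.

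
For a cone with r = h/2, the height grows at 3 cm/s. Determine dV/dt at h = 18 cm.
243π cm³/s

V = (1/3)π(h/2)²h = πh³/12
dV/dt = πh²/4 · 3
At h = 18: dV/dt = 243π cm³/s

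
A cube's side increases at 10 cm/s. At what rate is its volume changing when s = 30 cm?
27000 cm³/s

V = s³
dV/dt = 3s² · ds/dt = 3·30²·10 = 27000 cm³/s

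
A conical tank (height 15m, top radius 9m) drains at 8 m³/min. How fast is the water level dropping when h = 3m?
200/(81π) ≈ 0.786 m/min

r/h = 9/15, so r = (3/5)h
V = (1/3)πr²h = (1/3)π((3/5)h)²h = (3/25)πh³
dV/dh = (9/25)πh²
dh/dt = (dV/dt)/(dV/dh) = -8/((9/25)π·3²) = -200/(81π) m/min
The level is dropping at 200/(81π) ≈ 0.786 m/min.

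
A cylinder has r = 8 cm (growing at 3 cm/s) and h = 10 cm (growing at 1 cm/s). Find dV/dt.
544π cm³/s

V = πr²h
dV/dt = 2πrh·dr/dt + πr²·dh/dt
= 2π(8)(10)(3) + π(8)²(1)
= 544π cm³/s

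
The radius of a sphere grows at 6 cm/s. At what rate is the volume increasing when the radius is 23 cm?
12696π cm³/s

V = (4/3)πr³
dV/dt = dV/dr · dr/dt = 4πr² · 6
At r = 23: dV/dt = 12696π cm³/s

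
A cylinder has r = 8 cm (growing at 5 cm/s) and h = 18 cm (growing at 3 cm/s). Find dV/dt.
1632π cm³/s

V = πr²h
dV/dt = 2πrh·dr/dt + πr²·dh/dt
= 2π(8)(18)(5) + π(8)²(3)
= 1632π cm³/s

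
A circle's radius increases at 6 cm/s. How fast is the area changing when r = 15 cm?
180π cm²/s

A = πr²
dA/dt = 2πr · dr/dt = 2π(15)(6) = 180π cm²/s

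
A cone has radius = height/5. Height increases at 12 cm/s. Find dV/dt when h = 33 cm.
13068π/25 cm³/s

V = (1/3)π(h/5)²h = πh³/75
dV/dt = πh²/25 · 12
At h = 33: dV/dt = 13068π/25 cm³/s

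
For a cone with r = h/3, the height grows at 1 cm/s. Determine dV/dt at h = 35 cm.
1225π/9 cm³/s

V = (1/3)π(h/3)²h = πh³/27
dV/dt = πh²/9 · 1
At h = 35: dV/dt = 1225π/9 cm³/s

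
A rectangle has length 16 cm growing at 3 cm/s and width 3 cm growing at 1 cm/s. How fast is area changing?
25 cm²/s

A = lw
dA/dt = w·dl/dt + l·dw/dt = 3·3 + 16·1 = 25 cm²/s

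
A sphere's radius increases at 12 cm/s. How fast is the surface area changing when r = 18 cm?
1728π cm²/s

S = 4πr²
dS/dt = dS/dr · dr/dt = 8πr · 12
At r = 18: dS/dt = 1728π cm²/s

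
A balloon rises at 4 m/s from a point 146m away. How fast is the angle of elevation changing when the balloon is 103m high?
0.018293 rad/s

tan(θ) = y/146
sec²(θ) · dθ/dt = (1/146) · dy/dt
dθ/dt = cos²(θ)/146 · 4 = 146/(146² + 103²) · 4
dθ/dt = 0.018293 rad/s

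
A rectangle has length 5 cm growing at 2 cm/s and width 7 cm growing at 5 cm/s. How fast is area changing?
39 cm²/s

A = lw
dA/dt = w·dl/dt + l·dw/dt = 7·2 + 5·5 = 39 cm²/s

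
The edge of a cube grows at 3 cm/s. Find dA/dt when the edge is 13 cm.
468 cm²/s

A = 6s²
dA/dt = 12s · ds/dt = 12·13·3 = 468 cm²/s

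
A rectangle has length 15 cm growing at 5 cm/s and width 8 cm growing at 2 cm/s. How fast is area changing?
70 cm²/s

A = lw
dA/dt = w·dl/dt + l·dw/dt = 8·5 + 15·2 = 70 cm²/s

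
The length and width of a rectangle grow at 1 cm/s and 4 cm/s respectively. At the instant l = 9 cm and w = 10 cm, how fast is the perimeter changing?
10 cm/s

P = 2(l + w)
dP/dt = 2(dl/dt + dw/dt) = 2(1 + 4) = 10 cm/s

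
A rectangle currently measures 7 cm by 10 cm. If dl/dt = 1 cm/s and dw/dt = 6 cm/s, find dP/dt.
14 cm/s

P = 2(l + w)
dP/dt = 2(dl/dt + dw/dt) = 2(1 + 6) = 14 cm/s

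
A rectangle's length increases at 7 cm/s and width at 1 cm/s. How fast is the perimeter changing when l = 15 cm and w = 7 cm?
16 cm/s

P = 2(l + w)
dP/dt = 2(dl/dt + dw/dt) = 2(7 + 1) = 16 cm/s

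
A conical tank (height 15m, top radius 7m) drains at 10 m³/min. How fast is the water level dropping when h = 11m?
2250/(5929π) ≈ 0.1208 m/min

r/h = 7/15, so r = (7/15)h
V = (1/3)πr²h = (1/3)π((7/15)h)²h = (49/675)πh³
dV/dh = (49/225)πh²
dh/dt = (dV/dt)/(dV/dh) = -10/((49/225)π·11²) = -2250/(5929π) m/min
The level is dropping at 2250/(5929π) ≈ 0.1208 m/min.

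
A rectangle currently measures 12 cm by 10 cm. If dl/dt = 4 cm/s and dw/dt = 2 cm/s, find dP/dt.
12 cm/s

P = 2(l + w)
dP/dt = 2(dl/dt + dw/dt) = 2(4 + 2) = 12 cm/s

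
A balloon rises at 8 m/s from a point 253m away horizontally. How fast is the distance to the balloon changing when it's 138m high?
48√157/157 ≈ 3.831 m/s

z² = 253² + y²
z = √(253² + 138²) = 23√157
dz/dt = y/z · dy/dt = 138/(23√157) · 8 = 48√157/157 ≈ 3.831 m/s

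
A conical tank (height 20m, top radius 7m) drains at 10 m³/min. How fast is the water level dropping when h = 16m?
125/(392π) ≈ 0.1015 m/min

r/h = 7/20, so r = (7/20)h
V = (1/3)πr²h = (1/3)π((7/20)h)²h = (49/1200)πh³
dV/dh = (49/400)πh²
dh/dt = (dV/dt)/(dV/dh) = -10/((49/400)π·16²) = -125/(392π) m/min
The level is dropping at 125/(392π) ≈ 0.1015 m/min.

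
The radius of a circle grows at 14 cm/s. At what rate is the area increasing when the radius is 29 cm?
812π cm²/s

A = πr²
dA/dt = 2πr · dr/dt = 2π(29)(14) = 812π cm²/s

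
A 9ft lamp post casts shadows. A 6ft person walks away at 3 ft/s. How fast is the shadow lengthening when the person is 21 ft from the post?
6 ft/s

By similar triangles: 9/(x+s) = 6/s
Solving: s = 6x/3
ds/dt = 6/3 · dx/dt = 2 · 3 = 6 ft/s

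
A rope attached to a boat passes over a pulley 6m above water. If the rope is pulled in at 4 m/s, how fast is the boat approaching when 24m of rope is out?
16√15/15 ≈ 4.131 m/s

rope² = x² + 6²
x = √(24² - 6²) = 6√15
dx/dt = (rope/x) · d(rope)/dt = (24/(6√15)) · (-4) = -16√15/15 m/s
The boat approaches at 16√15/15 ≈ 4.131 m/s.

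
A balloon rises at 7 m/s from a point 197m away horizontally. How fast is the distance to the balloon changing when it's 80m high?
560√45209/45209 ≈ 2.634 m/s

z² = 197² + y²
z = √(197² + 80²) = √45209
dz/dt = y/z · dy/dt = 80/√45209 · 7 = 560√45209/45209 ≈ 2.634 m/s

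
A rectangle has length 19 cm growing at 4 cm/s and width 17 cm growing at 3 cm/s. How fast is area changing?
125 cm²/s

A = lw
dA/dt = w·dl/dt + l·dw/dt = 17·4 + 19·3 = 125 cm²/s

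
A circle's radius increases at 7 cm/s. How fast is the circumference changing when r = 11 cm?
14π cm/s

C = 2πr
dC/dt = 2π · dr/dt = 2π · 7 = 14π cm/s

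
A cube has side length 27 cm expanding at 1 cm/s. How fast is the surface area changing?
324 cm²/s

A = 6s²
dA/dt = 12s · ds/dt = 12·27·1 = 324 cm²/s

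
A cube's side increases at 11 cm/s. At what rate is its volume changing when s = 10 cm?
3300 cm³/s

V = s³
dV/dt = 3s² · ds/dt = 3·10²·11 = 3300 cm³/s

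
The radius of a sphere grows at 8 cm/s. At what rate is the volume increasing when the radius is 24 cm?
18432π cm³/s

V = (4/3)πr³
dV/dt = dV/dr · dr/dt = 4πr² · 8
At r = 24: dV/dt = 18432π cm³/s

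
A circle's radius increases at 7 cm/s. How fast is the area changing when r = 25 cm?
350π cm²/s

A = πr²
dA/dt = 2πr · dr/dt = 2π(25)(7) = 350π cm²/s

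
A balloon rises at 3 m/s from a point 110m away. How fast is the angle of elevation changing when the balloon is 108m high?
0.013887 rad/s

tan(θ) = y/110
sec²(θ) · dθ/dt = (1/110) · dy/dt
dθ/dt = cos²(θ)/110 · 3 = 110/(110² + 108²) · 3
dθ/dt = 0.013887 rad/s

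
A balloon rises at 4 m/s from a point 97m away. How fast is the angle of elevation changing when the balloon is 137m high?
0.01377 rad/s

tan(θ) = y/97
sec²(θ) · dθ/dt = (1/97) · dy/dt
dθ/dt = cos²(θ)/97 · 4 = 97/(97² + 137²) · 4
dθ/dt = 0.01377 rad/s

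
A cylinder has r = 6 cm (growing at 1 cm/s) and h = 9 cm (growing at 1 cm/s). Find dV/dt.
144π cm³/s

V = πr²h
dV/dt = 2πrh·dr/dt + πr²·dh/dt
= 2π(6)(9)(1) + π(6)²(1)
= 144π cm³/s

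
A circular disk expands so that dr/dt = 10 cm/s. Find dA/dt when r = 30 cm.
600π cm²/s

A = πr²
dA/dt = 2πr · dr/dt = 2π(30)(10) = 600π cm²/s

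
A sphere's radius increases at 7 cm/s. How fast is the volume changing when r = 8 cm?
1792π cm³/s

V = (4/3)πr³
dV/dt = dV/dr · dr/dt = 4πr² · 7
At r = 8: dV/dt = 1792π cm³/s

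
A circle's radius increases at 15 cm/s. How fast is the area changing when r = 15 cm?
450π cm²/s

A = πr²
dA/dt = 2πr · dr/dt = 2π(15)(15) = 450π cm²/s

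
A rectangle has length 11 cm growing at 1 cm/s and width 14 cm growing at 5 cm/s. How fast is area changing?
69 cm²/s

A = lw
dA/dt = w·dl/dt + l·dw/dt = 14·1 + 11·5 = 69 cm²/s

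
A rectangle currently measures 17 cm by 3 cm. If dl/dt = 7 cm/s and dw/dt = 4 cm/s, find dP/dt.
22 cm/s

P = 2(l + w)
dP/dt = 2(dl/dt + dw/dt) = 2(7 + 4) = 22 cm/s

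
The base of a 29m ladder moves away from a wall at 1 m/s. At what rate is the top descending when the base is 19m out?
19√30/120 ≈ 0.8672 m/s

x² + y² = 29²
2x·dx/dt + 2y·dy/dt = 0
dy/dt = -x/y · dx/dt = -19/(4√30) · 1 = -19√30/120 m/s
The top is descending at 19√30/120 ≈ 0.8672 m/s.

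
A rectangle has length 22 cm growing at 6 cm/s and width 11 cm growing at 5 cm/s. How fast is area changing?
176 cm²/s

A = lw
dA/dt = w·dl/dt + l·dw/dt = 11·6 + 22·5 = 176 cm²/s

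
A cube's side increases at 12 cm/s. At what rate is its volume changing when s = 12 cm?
5184 cm³/s

V = s³
dV/dt = 3s² · ds/dt = 3·12²·12 = 5184 cm³/s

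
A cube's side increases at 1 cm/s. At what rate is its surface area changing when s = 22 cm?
264 cm²/s

A = 6s²
dA/dt = 12s · ds/dt = 12·22·1 = 264 cm²/s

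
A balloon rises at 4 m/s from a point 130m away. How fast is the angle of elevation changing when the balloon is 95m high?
0.020058 rad/s

tan(θ) = y/130
sec²(θ) · dθ/dt = (1/130) · dy/dt
dθ/dt = cos²(θ)/130 · 4 = 130/(130² + 95²) · 4
dθ/dt = 0.020058 rad/s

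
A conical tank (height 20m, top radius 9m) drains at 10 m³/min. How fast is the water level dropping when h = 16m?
125/(648π) ≈ 0.0614 m/min

r/h = 9/20, so r = (9/20)h
V = (1/3)πr²h = (1/3)π((9/20)h)²h = (27/400)πh³
dV/dh = (81/400)πh²
dh/dt = (dV/dt)/(dV/dh) = -10/((81/400)π·16²) = -125/(648π) m/min
The level is dropping at 125/(648π) ≈ 0.0614 m/min.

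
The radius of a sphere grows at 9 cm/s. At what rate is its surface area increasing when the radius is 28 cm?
2016π cm²/s

S = 4πr²
dS/dt = dS/dr · dr/dt = 8πr · 9
At r = 28: dS/dt = 2016π cm²/s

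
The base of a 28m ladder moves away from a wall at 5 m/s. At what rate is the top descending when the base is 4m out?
5√3/12 ≈ 0.7217 m/s

x² + y² = 28²
2x·dx/dt + 2y·dy/dt = 0
dy/dt = -x/y · dx/dt = -4/(16√3) · 5 = -5√3/12 m/s
The top is descending at 5√3/12 ≈ 0.7217 m/s.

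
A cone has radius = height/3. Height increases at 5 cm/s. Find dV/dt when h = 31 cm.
4805π/9 cm³/s

V = (1/3)π(h/3)²h = πh³/27
dV/dt = πh²/9 · 5
At h = 31: dV/dt = 4805π/9 cm³/s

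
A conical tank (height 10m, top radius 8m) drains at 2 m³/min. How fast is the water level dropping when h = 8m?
25/(512π) ≈ 0.01554 m/min

r/h = 8/10, so r = (4/5)h
V = (1/3)πr²h = (1/3)π((4/5)h)²h = (16/75)πh³
dV/dh = (16/25)πh²
dh/dt = (dV/dt)/(dV/dh) = -2/((16/25)π·8²) = -25/(512π) m/min
The level is dropping at 25/(512π) ≈ 0.01554 m/min.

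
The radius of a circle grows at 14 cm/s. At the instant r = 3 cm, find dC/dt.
28π cm/s

C = 2πr
dC/dt = 2π · dr/dt = 2π · 14 = 28π cm/s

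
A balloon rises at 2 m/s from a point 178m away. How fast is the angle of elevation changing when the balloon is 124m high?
0.007565 rad/s

tan(θ) = y/178
sec²(θ) · dθ/dt = (1/178) · dy/dt
dθ/dt = cos²(θ)/178 · 2 = 178/(178² + 124²) · 2
dθ/dt = 0.007565 rad/s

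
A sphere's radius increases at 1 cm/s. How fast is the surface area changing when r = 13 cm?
104π cm²/s

S = 4πr²
dS/dt = dS/dr · dr/dt = 8πr · 1
At r = 13: dS/dt = 104π cm²/s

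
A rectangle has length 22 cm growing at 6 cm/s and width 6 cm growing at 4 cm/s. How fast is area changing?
124 cm²/s

A = lw
dA/dt = w·dl/dt + l·dw/dt = 6·6 + 22·4 = 124 cm²/s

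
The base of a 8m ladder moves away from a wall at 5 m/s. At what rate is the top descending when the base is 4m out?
5√3/3 ≈ 2.887 m/s

x² + y² = 8²
2x·dx/dt + 2y·dy/dt = 0
dy/dt = -x/y · dx/dt = -4/(4√3) · 5 = -5√3/3 m/s
The top is descending at 5√3/3 ≈ 2.887 m/s.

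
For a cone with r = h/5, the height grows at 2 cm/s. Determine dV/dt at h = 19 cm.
722π/25 cm³/s

V = (1/3)π(h/5)²h = πh³/75
dV/dt = πh²/25 · 2
At h = 19: dV/dt = 722π/25 cm³/s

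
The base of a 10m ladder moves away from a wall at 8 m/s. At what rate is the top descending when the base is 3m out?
24√91/91 ≈ 2.516 m/s

x² + y² = 10²
2x·dx/dt + 2y·dy/dt = 0
dy/dt = -x/y · dx/dt = -3/√91 · 8 = -24√91/91 m/s
The top is descending at 24√91/91 ≈ 2.516 m/s.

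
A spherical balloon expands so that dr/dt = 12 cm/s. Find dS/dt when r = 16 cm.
1536π cm²/s

S = 4πr²
dS/dt = dS/dr · dr/dt = 8πr · 12
At r = 16: dS/dt = 1536π cm²/s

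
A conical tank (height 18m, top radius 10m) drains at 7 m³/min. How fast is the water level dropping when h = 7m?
81/(175π) ≈ 0.1473 m/min

r/h = 10/18, so r = (5/9)h
V = (1/3)πr²h = (1/3)π((5/9)h)²h = (25/243)πh³
dV/dh = (25/81)πh²
dh/dt = (dV/dt)/(dV/dh) = -7/((25/81)π·7²) = -81/(175π) m/min
The level is dropping at 81/(175π) ≈ 0.1473 m/min.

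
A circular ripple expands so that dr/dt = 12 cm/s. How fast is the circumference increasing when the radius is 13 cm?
24π cm/s

C = 2πr
dC/dt = 2π · dr/dt = 2π · 12 = 24π cm/s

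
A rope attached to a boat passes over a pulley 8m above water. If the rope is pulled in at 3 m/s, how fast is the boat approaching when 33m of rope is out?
99√41/205 ≈ 3.092 m/s

rope² = x² + 8²
x = √(33² - 8²) = 5√41
dx/dt = (rope/x) · d(rope)/dt = (33/(5√41)) · (-3) = -99√41/205 m/s
The boat approaches at 99√41/205 ≈ 3.092 m/s.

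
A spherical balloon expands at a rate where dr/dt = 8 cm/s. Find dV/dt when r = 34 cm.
36992π cm³/s

V = (4/3)πr³
dV/dt = dV/dr · dr/dt = 4πr² · 8
At r = 34: dV/dt = 36992π cm³/s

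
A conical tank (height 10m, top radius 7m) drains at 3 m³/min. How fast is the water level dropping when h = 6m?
25/(147π) ≈ 0.05413 m/min

r/h = 7/10, so r = (7/10)h
V = (1/3)πr²h = (1/3)π((7/10)h)²h = (49/300)πh³
dV/dh = (49/100)πh²
dh/dt = (dV/dt)/(dV/dh) = -3/((49/100)π·6²) = -25/(147π) m/min
The level is dropping at 25/(147π) ≈ 0.05413 m/min.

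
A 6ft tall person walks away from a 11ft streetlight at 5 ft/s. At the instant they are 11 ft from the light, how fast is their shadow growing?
6 ft/s

By similar triangles: 11/(x+s) = 6/s
Solving: s = 6x/5
ds/dt = 6/5 · dx/dt = 6/5 · 5 = 6 ft/s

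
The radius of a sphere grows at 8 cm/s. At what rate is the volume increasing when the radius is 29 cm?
26912π cm³/s

V = (4/3)πr³
dV/dt = dV/dr · dr/dt = 4πr² · 8
At r = 29: dV/dt = 26912π cm³/s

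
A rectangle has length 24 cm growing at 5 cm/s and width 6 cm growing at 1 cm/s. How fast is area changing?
54 cm²/s

A = lw
dA/dt = w·dl/dt + l·dw/dt = 6·5 + 24·1 = 54 cm²/s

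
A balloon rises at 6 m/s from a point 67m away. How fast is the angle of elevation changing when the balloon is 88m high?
0.032862 rad/s

tan(θ) = y/67
sec²(θ) · dθ/dt = (1/67) · dy/dt
dθ/dt = cos²(θ)/67 · 6 = 67/(67² + 88²) · 6
dθ/dt = 0.032862 rad/s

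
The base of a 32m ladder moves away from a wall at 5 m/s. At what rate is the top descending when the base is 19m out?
95√663/663 ≈ 3.689 m/s

x² + y² = 32²
2x·dx/dt + 2y·dy/dt = 0
dy/dt = -x/y · dx/dt = -19/√663 · 5 = -95√663/663 m/s
The top is descending at 95√663/663 ≈ 3.689 m/s.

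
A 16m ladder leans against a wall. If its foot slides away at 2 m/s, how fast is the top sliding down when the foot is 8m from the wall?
2√3/3 ≈ 1.155 m/s

x² + y² = 16²
2x·dx/dt + 2y·dy/dt = 0
dy/dt = -x/y · dx/dt = -8/(8√3) · 2 = -2√3/3 m/s
The top is descending at 2√3/3 ≈ 1.155 m/s.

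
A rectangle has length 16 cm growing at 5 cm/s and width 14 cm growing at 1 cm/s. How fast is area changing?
86 cm²/s

A = lw
dA/dt = w·dl/dt + l·dw/dt = 14·5 + 16·1 = 86 cm²/s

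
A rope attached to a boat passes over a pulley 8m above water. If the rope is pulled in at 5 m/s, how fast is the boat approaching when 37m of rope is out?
37√145/87 ≈ 5.121 m/s

rope² = x² + 8²
x = √(37² - 8²) = 3√145
dx/dt = (rope/x) · d(rope)/dt = (37/(3√145)) · (-5) = -37√145/87 m/s
The boat approaches at 37√145/87 ≈ 5.121 m/s.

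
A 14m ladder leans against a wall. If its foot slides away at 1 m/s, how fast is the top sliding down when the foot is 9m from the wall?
9√115/115 ≈ 0.8393 m/s

x² + y² = 14²
2x·dx/dt + 2y·dy/dt = 0
dy/dt = -x/y · dx/dt = -9/√115 · 1 = -9√115/115 m/s
The top is descending at 9√115/115 ≈ 0.8393 m/s.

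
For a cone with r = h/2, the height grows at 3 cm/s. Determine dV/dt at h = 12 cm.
108π cm³/s

V = (1/3)π(h/2)²h = πh³/12
dV/dt = πh²/4 · 3
At h = 12: dV/dt = 108π cm³/s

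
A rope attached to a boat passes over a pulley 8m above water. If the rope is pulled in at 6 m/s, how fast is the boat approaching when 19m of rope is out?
38√33/33 ≈ 6.615 m/s

rope² = x² + 8²
x = √(19² - 8²) = 3√33
dx/dt = (rope/x) · d(rope)/dt = (19/(3√33)) · (-6) = -38√33/33 m/s
The boat approaches at 38√33/33 ≈ 6.615 m/s.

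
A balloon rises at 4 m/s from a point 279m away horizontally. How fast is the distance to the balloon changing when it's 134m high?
536√95797/95797 ≈ 1.732 m/s

z² = 279² + y²
z = √(279² + 134²) = √95797
dz/dt = y/z · dy/dt = 134/√95797 · 4 = 536√95797/95797 ≈ 1.732 m/s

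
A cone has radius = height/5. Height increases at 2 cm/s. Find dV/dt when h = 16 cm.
512π/25 cm³/s

V = (1/3)π(h/5)²h = πh³/75
dV/dt = πh²/25 · 2
At h = 16: dV/dt = 512π/25 cm³/s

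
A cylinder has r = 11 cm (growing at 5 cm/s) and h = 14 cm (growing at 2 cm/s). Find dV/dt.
1782π cm³/s

V = πr²h
dV/dt = 2πrh·dr/dt + πr²·dh/dt
= 2π(11)(14)(5) + π(11)²(2)
= 1782π cm³/s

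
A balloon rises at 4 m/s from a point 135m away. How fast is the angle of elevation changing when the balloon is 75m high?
0.022642 rad/s

tan(θ) = y/135
sec²(θ) · dθ/dt = (1/135) · dy/dt
dθ/dt = cos²(θ)/135 · 4 = 135/(135² + 75²) · 4
dθ/dt = 0.022642 rad/s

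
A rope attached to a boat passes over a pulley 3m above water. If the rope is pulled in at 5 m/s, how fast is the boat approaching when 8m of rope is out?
8√55/11 ≈ 5.394 m/s

rope² = x² + 3²
x = √(8² - 3²) = √55
dx/dt = (rope/x) · d(rope)/dt = (8/√55) · (-5) = -8√55/11 m/s
The boat approaches at 8√55/11 ≈ 5.394 m/s.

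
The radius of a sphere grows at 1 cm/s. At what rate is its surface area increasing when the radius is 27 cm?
216π cm²/s

S = 4πr²
dS/dt = dS/dr · dr/dt = 8πr · 1
At r = 27: dS/dt = 216π cm²/s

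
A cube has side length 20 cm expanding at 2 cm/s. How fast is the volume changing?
2400 cm³/s

V = s³
dV/dt = 3s² · ds/dt = 3·20²·2 = 2400 cm³/s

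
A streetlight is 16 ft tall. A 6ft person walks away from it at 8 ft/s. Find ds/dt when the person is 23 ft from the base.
24/5 ft/s

By similar triangles: 16/(x+s) = 6/s
Solving: s = 6x/10
ds/dt = 6/10 · dx/dt = 3/5 · 8 = 24/5 ft/s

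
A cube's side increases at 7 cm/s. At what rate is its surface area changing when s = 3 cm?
252 cm²/s

A = 6s²
dA/dt = 12s · ds/dt = 12·3·7 = 252 cm²/s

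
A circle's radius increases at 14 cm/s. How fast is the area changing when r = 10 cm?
280π cm²/s

A = πr²
dA/dt = 2πr · dr/dt = 2π(10)(14) = 280π cm²/s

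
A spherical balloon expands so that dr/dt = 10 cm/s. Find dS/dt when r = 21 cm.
1680π cm²/s

S = 4πr²
dS/dt = dS/dr · dr/dt = 8πr · 10
At r = 21: dS/dt = 1680π cm²/s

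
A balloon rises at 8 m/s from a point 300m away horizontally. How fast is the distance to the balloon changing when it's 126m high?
168√2941/2941 ≈ 3.098 m/s

z² = 300² + y²
z = √(300² + 126²) = 6√2941
dz/dt = y/z · dy/dt = 126/(6√2941) · 8 = 168√2941/2941 ≈ 3.098 m/s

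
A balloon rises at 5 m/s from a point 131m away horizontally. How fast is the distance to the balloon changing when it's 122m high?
122√32045/6409 ≈ 3.408 m/s

z² = 131² + y²
z = √(131² + 122²) = √32045
dz/dt = y/z · dy/dt = 122/√32045 · 5 = 122√32045/6409 ≈ 3.408 m/s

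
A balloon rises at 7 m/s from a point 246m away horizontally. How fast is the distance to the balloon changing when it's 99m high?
231√7813/7813 ≈ 2.613 m/s

z² = 246² + y²
z = √(246² + 99²) = 3√7813
dz/dt = y/z · dy/dt = 99/(3√7813) · 7 = 231√7813/7813 ≈ 2.613 m/s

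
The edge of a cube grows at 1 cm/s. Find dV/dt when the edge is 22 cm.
1452 cm³/s

V = s³
dV/dt = 3s² · ds/dt = 3·22²·1 = 1452 cm³/s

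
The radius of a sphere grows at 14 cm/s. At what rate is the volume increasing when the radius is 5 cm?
1400π cm³/s

V = (4/3)πr³
dV/dt = dV/dr · dr/dt = 4πr² · 14
At r = 5: dV/dt = 1400π cm³/s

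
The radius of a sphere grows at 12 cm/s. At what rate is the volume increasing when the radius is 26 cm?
32448π cm³/s

V = (4/3)πr³
dV/dt = dV/dr · dr/dt = 4πr² · 12
At r = 26: dV/dt = 32448π cm³/s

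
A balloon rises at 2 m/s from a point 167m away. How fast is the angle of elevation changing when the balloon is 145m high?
0.006828 rad/s

tan(θ) = y/167
sec²(θ) · dθ/dt = (1/167) · dy/dt
dθ/dt = cos²(θ)/167 · 2 = 167/(167² + 145²) · 2
dθ/dt = 0.006828 rad/s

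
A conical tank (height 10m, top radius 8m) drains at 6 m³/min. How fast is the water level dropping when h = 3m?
25/(24π) ≈ 0.3316 m/min

r/h = 8/10, so r = (4/5)h
V = (1/3)πr²h = (1/3)π((4/5)h)²h = (16/75)πh³
dV/dh = (16/25)πh²
dh/dt = (dV/dt)/(dV/dh) = -6/((16/25)π·3²) = -25/(24π) m/min
The level is dropping at 25/(24π) ≈ 0.3316 m/min.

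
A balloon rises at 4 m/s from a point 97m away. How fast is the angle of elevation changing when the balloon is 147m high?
0.012509 rad/s

tan(θ) = y/97
sec²(θ) · dθ/dt = (1/97) · dy/dt
dθ/dt = cos²(θ)/97 · 4 = 97/(97² + 147²) · 4
dθ/dt = 0.012509 rad/s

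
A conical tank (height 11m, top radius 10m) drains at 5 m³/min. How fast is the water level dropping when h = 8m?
121/(1280π) ≈ 0.03009 m/min

r/h = 10/11, so r = (10/11)h
V = (1/3)πr²h = (1/3)π((10/11)h)²h = (100/363)πh³
dV/dh = (100/121)πh²
dh/dt = (dV/dt)/(dV/dh) = -5/((100/121)π·8²) = -121/(1280π) m/min
The level is dropping at 121/(1280π) ≈ 0.03009 m/min.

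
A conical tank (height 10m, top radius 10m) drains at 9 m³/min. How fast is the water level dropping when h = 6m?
1/(4π) ≈ 0.07958 m/min

r/h = 10/10, so r = h
V = (1/3)πr²h = (1/3)π(h)²h = (1/3)πh³
dV/dh = πh²
dh/dt = (dV/dt)/(dV/dh) = -9/(π·6²) = -1/(4π) m/min
The level is dropping at 1/(4π) ≈ 0.07958 m/min.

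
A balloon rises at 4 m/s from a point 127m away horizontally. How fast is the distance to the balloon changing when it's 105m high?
210√27154/13577 ≈ 2.549 m/s

z² = 127² + y²
z = √(127² + 105²) = √27154
dz/dt = y/z · dy/dt = 105/√27154 · 4 = 210√27154/13577 ≈ 2.549 m/s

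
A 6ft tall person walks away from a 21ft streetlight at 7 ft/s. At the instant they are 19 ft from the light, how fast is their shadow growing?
14/5 ft/s

By similar triangles: 21/(x+s) = 6/s
Solving: s = 6x/15
ds/dt = 6/15 · dx/dt = 2/5 · 7 = 14/5 ft/s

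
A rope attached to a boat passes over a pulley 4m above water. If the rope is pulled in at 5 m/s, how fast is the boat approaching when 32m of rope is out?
40√7/21 ≈ 5.04 m/s

rope² = x² + 4²
x = √(32² - 4²) = 12√7
dx/dt = (rope/x) · d(rope)/dt = (32/(12√7)) · (-5) = -40√7/21 m/s
The boat approaches at 40√7/21 ≈ 5.04 m/s.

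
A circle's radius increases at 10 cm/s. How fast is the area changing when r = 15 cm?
300π cm²/s

A = πr²
dA/dt = 2πr · dr/dt = 2π(15)(10) = 300π cm²/s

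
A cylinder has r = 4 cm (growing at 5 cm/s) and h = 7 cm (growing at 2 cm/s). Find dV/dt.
312π cm³/s

V = πr²h
dV/dt = 2πrh·dr/dt + πr²·dh/dt
= 2π(4)(7)(5) + π(4)²(2)
= 312π cm³/s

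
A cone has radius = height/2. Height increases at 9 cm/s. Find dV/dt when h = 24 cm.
1296π cm³/s

V = (1/3)π(h/2)²h = πh³/12
dV/dt = πh²/4 · 9
At h = 24: dV/dt = 1296π cm³/s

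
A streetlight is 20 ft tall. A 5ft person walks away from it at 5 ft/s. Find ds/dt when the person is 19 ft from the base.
5/3 ft/s

By similar triangles: 20/(x+s) = 5/s
Solving: s = 5x/15
ds/dt = 5/15 · dx/dt = 1/3 · 5 = 5/3 ft/s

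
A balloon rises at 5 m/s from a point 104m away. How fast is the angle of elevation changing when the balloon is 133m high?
0.018242 rad/s

tan(θ) = y/104
sec²(θ) · dθ/dt = (1/104) · dy/dt
dθ/dt = cos²(θ)/104 · 5 = 104/(104² + 133²) · 5
dθ/dt = 0.018242 rad/s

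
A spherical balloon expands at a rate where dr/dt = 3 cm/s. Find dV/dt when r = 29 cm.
10092π cm³/s

V = (4/3)πr³
dV/dt = dV/dr · dr/dt = 4πr² · 3
At r = 29: dV/dt = 10092π cm³/s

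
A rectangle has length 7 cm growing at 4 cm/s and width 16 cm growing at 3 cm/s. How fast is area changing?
85 cm²/s

A = lw
dA/dt = w·dl/dt + l·dw/dt = 16·4 + 7·3 = 85 cm²/s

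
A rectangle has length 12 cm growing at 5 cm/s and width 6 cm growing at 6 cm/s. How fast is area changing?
102 cm²/s

A = lw
dA/dt = w·dl/dt + l·dw/dt = 6·5 + 12·6 = 102 cm²/s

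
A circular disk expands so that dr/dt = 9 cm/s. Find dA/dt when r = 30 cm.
540π cm²/s

A = πr²
dA/dt = 2πr · dr/dt = 2π(30)(9) = 540π cm²/s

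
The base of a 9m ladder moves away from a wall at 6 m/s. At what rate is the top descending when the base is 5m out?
15√14/14 ≈ 4.009 m/s

x² + y² = 9²
2x·dx/dt + 2y·dy/dt = 0
dy/dt = -x/y · dx/dt = -5/(2√14) · 6 = -15√14/14 m/s
The top is descending at 15√14/14 ≈ 4.009 m/s.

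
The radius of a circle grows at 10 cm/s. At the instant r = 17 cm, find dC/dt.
20π cm/s

C = 2πr
dC/dt = 2π · dr/dt = 2π · 10 = 20π cm/s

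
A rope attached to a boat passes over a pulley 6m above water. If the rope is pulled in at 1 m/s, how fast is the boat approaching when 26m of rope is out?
13√10/40 ≈ 1.028 m/s

rope² = x² + 6²
x = √(26² - 6²) = 8√10
dx/dt = (rope/x) · d(rope)/dt = (26/(8√10)) · (-1) = -13√10/40 m/s
The boat approaches at 13√10/40 ≈ 1.028 m/s.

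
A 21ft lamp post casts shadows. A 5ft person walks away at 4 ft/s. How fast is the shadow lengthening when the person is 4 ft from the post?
5/4 ft/s

By similar triangles: 21/(x+s) = 5/s
Solving: s = 5x/16
ds/dt = 5/16 · dx/dt = 5/16 · 4 = 5/4 ft/s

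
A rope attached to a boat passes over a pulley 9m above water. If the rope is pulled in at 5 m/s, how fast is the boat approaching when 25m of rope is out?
125√34/136 ≈ 5.359 m/s

rope² = x² + 9²
x = √(25² - 9²) = 4√34
dx/dt = (rope/x) · d(rope)/dt = (25/(4√34)) · (-5) = -125√34/136 m/s
The boat approaches at 125√34/136 ≈ 5.359 m/s.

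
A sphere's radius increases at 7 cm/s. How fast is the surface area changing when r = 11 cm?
616π cm²/s

S = 4πr²
dS/dt = dS/dr · dr/dt = 8πr · 7
At r = 11: dS/dt = 616π cm²/s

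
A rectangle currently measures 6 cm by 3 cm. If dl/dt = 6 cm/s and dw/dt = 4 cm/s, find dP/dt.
20 cm/s

P = 2(l + w)
dP/dt = 2(dl/dt + dw/dt) = 2(6 + 4) = 20 cm/s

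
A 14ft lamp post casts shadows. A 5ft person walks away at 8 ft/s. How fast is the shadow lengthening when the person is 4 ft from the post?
40/9 ft/s

By similar triangles: 14/(x+s) = 5/s
Solving: s = 5x/9
ds/dt = 5/9 · dx/dt = 5/9 · 8 = 40/9 ft/s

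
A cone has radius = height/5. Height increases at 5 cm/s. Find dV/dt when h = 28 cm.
784π/5 cm³/s

V = (1/3)π(h/5)²h = πh³/75
dV/dt = πh²/25 · 5
At h = 28: dV/dt = 784π/5 cm³/s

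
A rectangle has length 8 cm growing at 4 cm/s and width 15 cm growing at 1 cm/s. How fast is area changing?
68 cm²/s

A = lw
dA/dt = w·dl/dt + l·dw/dt = 15·4 + 8·1 = 68 cm²/s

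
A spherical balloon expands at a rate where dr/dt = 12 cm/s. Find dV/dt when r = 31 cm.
46128π cm³/s

V = (4/3)πr³
dV/dt = dV/dr · dr/dt = 4πr² · 12
At r = 31: dV/dt = 46128π cm³/s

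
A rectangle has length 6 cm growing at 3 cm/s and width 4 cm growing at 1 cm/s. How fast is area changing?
18 cm²/s

A = lw
dA/dt = w·dl/dt + l·dw/dt = 4·3 + 6·1 = 18 cm²/s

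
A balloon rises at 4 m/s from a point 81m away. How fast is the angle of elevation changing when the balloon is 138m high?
0.012654 rad/s

tan(θ) = y/81
sec²(θ) · dθ/dt = (1/81) · dy/dt
dθ/dt = cos²(θ)/81 · 4 = 81/(81² + 138²) · 4
dθ/dt = 0.012654 rad/s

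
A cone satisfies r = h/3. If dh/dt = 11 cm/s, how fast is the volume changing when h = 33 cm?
1331π cm³/s

V = (1/3)π(h/3)²h = πh³/27
dV/dt = πh²/9 · 11
At h = 33: dV/dt = 1331π cm³/s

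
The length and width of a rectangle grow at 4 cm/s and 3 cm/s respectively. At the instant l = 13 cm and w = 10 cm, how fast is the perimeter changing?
14 cm/s

P = 2(l + w)
dP/dt = 2(dl/dt + dw/dt) = 2(4 + 3) = 14 cm/s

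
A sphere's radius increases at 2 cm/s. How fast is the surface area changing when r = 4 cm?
64π cm²/s

S = 4πr²
dS/dt = dS/dr · dr/dt = 8πr · 2
At r = 4: dS/dt = 64π cm²/s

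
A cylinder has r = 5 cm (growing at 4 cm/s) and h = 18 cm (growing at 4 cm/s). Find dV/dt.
820π cm³/s

V = πr²h
dV/dt = 2πrh·dr/dt + πr²·dh/dt
= 2π(5)(18)(4) + π(5)²(4)
= 820π cm³/s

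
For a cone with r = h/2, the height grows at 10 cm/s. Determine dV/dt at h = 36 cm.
3240π cm³/s

V = (1/3)π(h/2)²h = πh³/12
dV/dt = πh²/4 · 10
At h = 36: dV/dt = 3240π cm³/s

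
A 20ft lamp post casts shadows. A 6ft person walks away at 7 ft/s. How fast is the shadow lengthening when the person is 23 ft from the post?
3 ft/s

By similar triangles: 20/(x+s) = 6/s
Solving: s = 6x/14
ds/dt = 6/14 · dx/dt = 3/7 · 7 = 3 ft/s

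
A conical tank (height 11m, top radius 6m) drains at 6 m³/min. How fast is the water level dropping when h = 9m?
121/(486π) ≈ 0.07925 m/min

r/h = 6/11, so r = (6/11)h
V = (1/3)πr²h = (1/3)π((6/11)h)²h = (12/121)πh³
dV/dh = (36/121)πh²
dh/dt = (dV/dt)/(dV/dh) = -6/((36/121)π·9²) = -121/(486π) m/min
The level is dropping at 121/(486π) ≈ 0.07925 m/min.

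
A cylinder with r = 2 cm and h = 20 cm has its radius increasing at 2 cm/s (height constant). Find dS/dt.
96π cm²/s

S = 2πrh + 2πr² (lateral + bases)
dS/dt = (2πh + 4πr)·dr/dt = (2π·20 + 4π·2)·2
= 96π cm²/s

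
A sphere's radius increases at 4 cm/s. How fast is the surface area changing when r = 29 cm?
928π cm²/s

S = 4πr²
dS/dt = dS/dr · dr/dt = 8πr · 4
At r = 29: dS/dt = 928π cm²/s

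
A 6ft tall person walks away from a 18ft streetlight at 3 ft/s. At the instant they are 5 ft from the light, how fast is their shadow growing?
3/2 ft/s

By similar triangles: 18/(x+s) = 6/s
Solving: s = 6x/12
ds/dt = 6/12 · dx/dt = 1/2 · 3 = 3/2 ft/s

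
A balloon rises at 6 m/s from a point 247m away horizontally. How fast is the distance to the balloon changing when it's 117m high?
27√442/221 ≈ 2.569 m/s

z² = 247² + y²
z = √(247² + 117²) = 13√442
dz/dt = y/z · dy/dt = 117/(13√442) · 6 = 27√442/221 ≈ 2.569 m/s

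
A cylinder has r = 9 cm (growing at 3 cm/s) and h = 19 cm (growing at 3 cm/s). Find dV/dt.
1269π cm³/s

V = πr²h
dV/dt = 2πrh·dr/dt + πr²·dh/dt
= 2π(9)(19)(3) + π(9)²(3)
= 1269π cm³/s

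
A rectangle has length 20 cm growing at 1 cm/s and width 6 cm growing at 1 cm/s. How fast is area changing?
26 cm²/s

A = lw
dA/dt = w·dl/dt + l·dw/dt = 6·1 + 20·1 = 26 cm²/s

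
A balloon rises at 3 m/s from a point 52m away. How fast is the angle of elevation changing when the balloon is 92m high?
0.013968 rad/s

tan(θ) = y/52
sec²(θ) · dθ/dt = (1/52) · dy/dt
dθ/dt = cos²(θ)/52 · 3 = 52/(52² + 92²) · 3
dθ/dt = 0.013968 rad/s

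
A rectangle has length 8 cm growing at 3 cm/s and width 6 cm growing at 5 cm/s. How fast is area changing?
58 cm²/s

A = lw
dA/dt = w·dl/dt + l·dw/dt = 6·3 + 8·5 = 58 cm²/s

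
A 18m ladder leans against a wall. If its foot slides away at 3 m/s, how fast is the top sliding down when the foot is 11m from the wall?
33√203/203 ≈ 2.316 m/s

x² + y² = 18²
2x·dx/dt + 2y·dy/dt = 0
dy/dt = -x/y · dx/dt = -11/√203 · 3 = -33√203/203 m/s
The top is descending at 33√203/203 ≈ 2.316 m/s.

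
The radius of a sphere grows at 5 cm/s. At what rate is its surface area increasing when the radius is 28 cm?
1120π cm²/s

S = 4πr²
dS/dt = dS/dr · dr/dt = 8πr · 5
At r = 28: dS/dt = 1120π cm²/s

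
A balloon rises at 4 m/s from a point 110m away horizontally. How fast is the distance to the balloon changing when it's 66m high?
6√34/17 ≈ 2.058 m/s

z² = 110² + y²
z = √(110² + 66²) = 22√34
dz/dt = y/z · dy/dt = 66/(22√34) · 4 = 6√34/17 ≈ 2.058 m/s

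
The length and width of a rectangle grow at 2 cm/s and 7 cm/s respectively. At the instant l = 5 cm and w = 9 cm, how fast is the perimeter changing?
18 cm/s

P = 2(l + w)
dP/dt = 2(dl/dt + dw/dt) = 2(2 + 7) = 18 cm/s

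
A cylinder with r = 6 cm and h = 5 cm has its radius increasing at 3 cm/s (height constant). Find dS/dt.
102π cm²/s

S = 2πrh + 2πr² (lateral + bases)
dS/dt = (2πh + 4πr)·dr/dt = (2π·5 + 4π·6)·3
= 102π cm²/s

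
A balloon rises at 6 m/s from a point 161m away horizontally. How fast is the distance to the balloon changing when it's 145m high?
435√46946/23473 ≈ 4.015 m/s

z² = 161² + y²
z = √(161² + 145²) = √46946
dz/dt = y/z · dy/dt = 145/√46946 · 6 = 435√46946/23473 ≈ 4.015 m/s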